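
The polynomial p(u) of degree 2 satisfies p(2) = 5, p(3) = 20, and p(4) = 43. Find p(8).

215

Using the Lagrange interpolation formula with nodes 2, 3, 4:
  L_0(u) = (u - 3)(u - 4) / 2
  L_1(u) = (u - 2)(u - 4) / -1
  L_2(u) = (u - 2)(u - 3) / 2
Then p(u) = 5·L_0(u) + 20·L_1(u) + 43·L_2(u).
Expanding and collecting terms gives p(u) = 4u² - 5u - 1.
Evaluating at u = 8: p(8) = 215.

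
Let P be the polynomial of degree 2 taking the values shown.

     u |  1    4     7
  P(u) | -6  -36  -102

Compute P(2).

-12

Using the Lagrange interpolation formula with nodes 1, 4, 7:
  L_0(u) = (u - 4)(u - 7) / 18
  L_1(u) = (u - 1)(u - 7) / -9
  L_2(u) = (u - 1)(u - 4) / 18
Then P(u) = -6·L_0(u) - 36·L_1(u) - 102·L_2(u).
Expanding and collecting terms gives P(u) = -2u^2 - 4.
Evaluating at u = 2: P(2) = -12.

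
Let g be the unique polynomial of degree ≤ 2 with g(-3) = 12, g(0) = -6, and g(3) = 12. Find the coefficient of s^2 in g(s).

2

Write g(s) = as^2 + bs + c. Substituting each data point gives a linear system:
  9a - 3b + c = 12
  c = -6
  9a + 3b + c = 12
Solving the system yields a = 2, b = 0, c = -6.
So g(s) = 2s^2 - 6.
The leading coefficient is 2.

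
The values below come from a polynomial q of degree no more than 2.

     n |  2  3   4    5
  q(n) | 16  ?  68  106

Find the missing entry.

The 3 known points determine the degree-2 polynomial uniquely.
Write q(n) = an^2 + bn + c. Substituting each data point gives a linear system:
  4a + 2b + c = 16
  16a + 4b + c = 68
  25a + 5b + c = 106
Solving the system yields a = 4, b = 2, c = -4.
So q(n) = 4n² + 2n - 4.
Then q(3) = 38.

38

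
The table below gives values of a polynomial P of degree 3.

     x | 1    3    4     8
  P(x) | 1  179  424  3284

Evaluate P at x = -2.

-26

Using the Lagrange interpolation formula with nodes 1, 3, 4, 8:
  L_0(x) = (x - 3)(x - 4)(x - 8) / -42
  L_1(x) = (x - 1)(x - 4)(x - 8) / 10
  L_2(x) = (x - 1)(x - 3)(x - 8) / -12
  L_3(x) = (x - 1)(x - 3)(x - 4) / 140
Then P(x) = 1·L_0(x) + 179·L_1(x) + 424·L_2(x) + 3284·L_3(x).
Expanding and collecting terms gives P(x) = 6x³ + 4x² - 5x - 4.
Evaluating at x = -2: P(-2) = -26.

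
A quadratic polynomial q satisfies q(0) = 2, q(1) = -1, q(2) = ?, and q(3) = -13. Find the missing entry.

-6

On equispaced nodes a degree-2 polynomial has vanishing third forward difference, so
  - q(0) + 3·q(1) - 3·q(2) + q(3) = 0.
Substituting the known values and solving for q(2):
  -3·q(2) = 18
  q(2) = -6.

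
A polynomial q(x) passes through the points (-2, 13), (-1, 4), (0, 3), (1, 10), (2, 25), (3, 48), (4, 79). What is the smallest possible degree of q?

2

Forward differences of the values at x = -2, -1, 0, 1, 2, 3, 4:
  q  : 13  4  3  10  25  48  79
  Δ  : -9  -1  7  15  23  31
  Δ^2: 8  8  8  8  8
  Δ^3: 0  0  0  0
  Δ^4: 0  0  0
  Δ^5: 0  0
  Δ^6: 0
The second differences are constant (8) and nonzero, while all higher differences vanish, so the minimal degree is 2.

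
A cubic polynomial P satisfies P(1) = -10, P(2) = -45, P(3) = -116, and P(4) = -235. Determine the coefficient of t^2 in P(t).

-6

Write P(t) = at^3 + bt^2 + ct + d. Substituting each data point gives a linear system:
  a + b + c + d = -10
  8a + 4b + 2c + d = -45
  27a + 9b + 3c + d = -116
  64a + 16b + 4c + d = -235
Solving the system yields a = -2, b = -6, c = -3, d = 1.
So P(t) = -2t^3 - 6t^2 - 3t + 1.
The coefficient of t^2 is -6.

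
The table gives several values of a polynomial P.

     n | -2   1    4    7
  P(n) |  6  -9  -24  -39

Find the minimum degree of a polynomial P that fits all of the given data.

1

Forward differences of the values at n = -2, 1, 4, 7:
  P  : 6  -9  -24  -39
  Δ  : -15  -15  -15
  Δ^2: 0  0
  Δ^3: 0
The first differences are constant (-15) and nonzero, while all higher differences vanish, so the minimal degree is 1.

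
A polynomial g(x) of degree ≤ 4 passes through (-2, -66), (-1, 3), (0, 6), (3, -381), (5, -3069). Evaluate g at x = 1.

Write g(x) = ax^4 + bx^3 + cx^2 + dx + e. Substituting each data point gives a linear system:
  16a - 8b + 4c - 2d + e = -66
  a - b + c - d + e = 3
  e = 6
  81a + 27b + 9c + 3d + e = -381
  625a + 125b + 25c + 5d + e = -3069
Solving the system yields a = -5, b = 0, c = 2, d = 0, e = 6.
So g(x) = -5x^4 + 2x^2 + 6.
Then g(1) = 3.

3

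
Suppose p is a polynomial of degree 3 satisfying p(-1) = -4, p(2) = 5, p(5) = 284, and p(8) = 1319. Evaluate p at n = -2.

-31

Using the Lagrange interpolation formula with nodes -1, 2, 5, 8:
  L_0(n) = (n - 2)(n - 5)(n - 8) / -162
  L_1(n) = (n + 1)(n - 5)(n - 8) / 54
  L_2(n) = (n + 1)(n - 2)(n - 8) / -54
  L_3(n) = (n + 1)(n - 2)(n - 5) / 162
Then p(n) = -4·L_0(n) + 5·L_1(n) + 284·L_2(n) + 1319·L_3(n).
Expanding and collecting terms gives p(n) = 3n^3 - 3n^2 - 3n - 1.
Evaluating at n = -2: p(-2) = -31.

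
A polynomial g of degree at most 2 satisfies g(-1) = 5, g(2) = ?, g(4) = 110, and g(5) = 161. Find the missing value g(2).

The 3 known points determine the degree-2 polynomial uniquely.
Write g(t) = at^2 + bt + c. Substituting each data point gives a linear system:
  a - b + c = 5
  16a + 4b + c = 110
  25a + 5b + c = 161
Solving the system yields a = 5, b = 6, c = 6.
So g(t) = 5t² + 6t + 6.
Then g(2) = 38.

38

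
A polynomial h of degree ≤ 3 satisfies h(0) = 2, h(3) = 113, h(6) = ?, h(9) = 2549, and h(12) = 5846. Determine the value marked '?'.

The 4 known points determine the degree-3 polynomial uniquely.
Write h(x) = ax^3 + bx^2 + cx + d. Substituting each data point gives a linear system:
  d = 2
  27a + 9b + 3c + d = 113
  729a + 81b + 9c + d = 2549
  1728a + 144b + 12c + d = 5846
Solving the system yields a = 3, b = 5, c = -5, d = 2.
So h(x) = 3x³ + 5x² - 5x + 2.
Then h(6) = 800.

800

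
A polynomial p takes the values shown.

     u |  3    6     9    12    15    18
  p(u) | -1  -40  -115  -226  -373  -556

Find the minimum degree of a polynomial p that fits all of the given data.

Forward differences of the values at u = 3, 6, 9, 12, 15, 18:
  p  : -1  -40  -115  -226  -373  -556
  Δ  : -39  -75  -111  -147  -183
  Δ^2: -36  -36  -36  -36
  Δ^3: 0  0  0
  Δ^4: 0  0
  Δ^5: 0
The second differences are constant (-36) and nonzero, while all higher differences vanish, so the minimal degree is 2.

2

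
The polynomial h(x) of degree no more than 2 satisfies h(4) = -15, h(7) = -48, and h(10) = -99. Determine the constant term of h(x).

1

Write h(x) = ax^2 + bx + c. Substituting each data point gives a linear system:
  16a + 4b + c = -15
  49a + 7b + c = -48
  100a + 10b + c = -99
Solving the system yields a = -1, b = 0, c = 1.
So h(x) = -x² + 1.
The constant term is 1.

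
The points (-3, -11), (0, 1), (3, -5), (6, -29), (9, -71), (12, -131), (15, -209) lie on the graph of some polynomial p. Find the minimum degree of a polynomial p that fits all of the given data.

Forward differences of the values at t = -3, 0, 3, 6, 9, 12, 15:
  p  : -11  1  -5  -29  -71  -131  -209
  Δ  : 12  -6  -24  -42  -60  -78
  Δ^2: -18  -18  -18  -18  -18
  Δ^3: 0  0  0  0
  Δ^4: 0  0  0
  Δ^5: 0  0
  Δ^6: 0
The second differences are constant (-18) and nonzero, while all higher differences vanish, so the minimal degree is 2.

2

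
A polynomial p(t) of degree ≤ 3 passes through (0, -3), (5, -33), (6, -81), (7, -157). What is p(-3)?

Write p(t) = at^3 + bt^2 + ct + d. Substituting each data point gives a linear system:
  d = -3
  125a + 25b + 5c + d = -33
  216a + 36b + 6c + d = -81
  343a + 49b + 7c + d = -157
Solving the system yields a = -1, b = 4, c = -1, d = -3.
So p(t) = -t^3 + 4t^2 - t - 3.
Then p(-3) = 63.

63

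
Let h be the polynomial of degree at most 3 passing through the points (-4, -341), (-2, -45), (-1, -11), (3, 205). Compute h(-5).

-675

Using the Lagrange interpolation formula with nodes -4, -2, -1, 3:
  L_0(n) = (n + 2)(n + 1)(n - 3) / -42
  L_1(n) = (n + 4)(n + 1)(n - 3) / 10
  L_2(n) = (n + 4)(n + 2)(n - 3) / -12
  L_3(n) = (n + 4)(n + 2)(n + 1) / 140
Then h(n) = -341·L_0(n) - 45·L_1(n) - 11·L_2(n) + 205·L_3(n).
Expanding and collecting terms gives h(n) = 6n^3 + 4n^2 + 4n - 5.
Evaluating at n = -5: h(-5) = -675.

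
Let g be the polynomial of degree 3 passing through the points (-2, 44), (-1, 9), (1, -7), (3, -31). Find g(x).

g(x) = -2x^3 + 5x^2 - 6x - 4

Write g(x) = ax^3 + bx^2 + cx + d. Substituting each data point gives a linear system:
  -8a + 4b - 2c + d = 44
  -a + b - c + d = 9
  a + b + c + d = -7
  27a + 9b + 3c + d = -31
Solving the system yields a = -2, b = 5, c = -6, d = -4.
So g(x) = -2x^3 + 5x^2 - 6x - 4.
Check: g(1) = -7. ✓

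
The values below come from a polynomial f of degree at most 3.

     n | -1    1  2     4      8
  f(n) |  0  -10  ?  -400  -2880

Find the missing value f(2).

-60

The 4 known points determine the degree-3 polynomial uniquely.
Write f(n) = an^3 + bn^2 + cn + d. Substituting each data point gives a linear system:
  -a + b - c + d = 0
  a + b + c + d = -10
  64a + 16b + 4c + d = -400
  512a + 64b + 8c + d = -2880
Solving the system yields a = -5, b = -5, c = 0, d = 0.
So f(n) = -5n^3 - 5n^2.
Then f(2) = -60.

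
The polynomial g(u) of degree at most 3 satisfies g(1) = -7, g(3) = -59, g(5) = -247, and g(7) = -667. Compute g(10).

-1942

Forward differences of the values at u = 1, 3, 5, 7:
  g  : -7  -59  -247  -667
  Δ  : -52  -188  -420
  Δ^2: -136  -232
  Δ^3: -96
The third differences are constant, confirming degree 3.
Interpolating (Newton forward form) and evaluating at u = 10 gives g(10) = -1942.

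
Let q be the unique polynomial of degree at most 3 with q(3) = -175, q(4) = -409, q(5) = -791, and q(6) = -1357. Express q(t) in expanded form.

Using the Lagrange interpolation formula with nodes 3, 4, 5, 6:
  L_0(t) = (t - 4)(t - 5)(t - 6) / -6
  L_1(t) = (t - 3)(t - 5)(t - 6) / 2
  L_2(t) = (t - 3)(t - 4)(t - 6) / -2
  L_3(t) = (t - 3)(t - 4)(t - 5) / 6
Then q(t) = -175·L_0(t) - 409·L_1(t) - 791·L_2(t) - 1357·L_3(t).
Expanding and collecting terms gives q(t) = -6t^3 - 2t^2 + 2t - 1.
Check: q(3) = -175. ✓

q(t) = -6t^3 - 2t^2 + 2t - 1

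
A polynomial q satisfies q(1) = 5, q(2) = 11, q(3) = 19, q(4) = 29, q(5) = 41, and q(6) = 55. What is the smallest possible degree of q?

Forward differences of the values at s = 1, 2, 3, 4, 5, 6:
  q  : 5  11  19  29  41  55
  Δ  : 6  8  10  12  14
  Δ^2: 2  2  2  2
  Δ^3: 0  0  0
  Δ^4: 0  0
  Δ^5: 0
The second differences are constant (2) and nonzero, while all higher differences vanish, so the minimal degree is 2.

2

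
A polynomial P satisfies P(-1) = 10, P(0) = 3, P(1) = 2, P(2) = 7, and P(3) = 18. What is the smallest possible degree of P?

Forward differences of the values at t = -1, 0, 1, 2, 3:
  P  : 10  3  2  7  18
  Δ  : -7  -1  5  11
  Δ^2: 6  6  6
  Δ^3: 0  0
  Δ^4: 0
The second differences are constant (6) and nonzero, while all higher differences vanish, so the minimal degree is 2.

2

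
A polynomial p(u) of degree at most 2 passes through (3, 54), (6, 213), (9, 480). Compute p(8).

Forward differences of the values at u = 3, 6, 9:
  p  : 54  213  480
  Δ  : 159  267
  Δ^2: 108
The second differences are constant, confirming degree 2.
Interpolating (Newton forward form) and evaluating at u = 8 gives p(8) = 379.

379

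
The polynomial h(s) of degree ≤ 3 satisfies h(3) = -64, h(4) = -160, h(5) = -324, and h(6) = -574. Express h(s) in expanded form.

h(s) = -3s^3 + 2s^2 + s - 4

Write h(s) = as^3 + bs^2 + cs + d. Substituting each data point gives a linear system:
  27a + 9b + 3c + d = -64
  64a + 16b + 4c + d = -160
  125a + 25b + 5c + d = -324
  216a + 36b + 6c + d = -574
Solving the system yields a = -3, b = 2, c = 1, d = -4.
So h(s) = -3s^3 + 2s^2 + s - 4.
Check: h(5) = -324. ✓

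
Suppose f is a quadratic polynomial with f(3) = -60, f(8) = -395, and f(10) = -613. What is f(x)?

f(x) = -6x^2 - x - 3

Write f(x) = ax^2 + bx + c. Substituting each data point gives a linear system:
  9a + 3b + c = -60
  64a + 8b + c = -395
  100a + 10b + c = -613
Solving the system yields a = -6, b = -1, c = -3.
So f(x) = -6x^2 - x - 3.
Check: f(8) = -395. ✓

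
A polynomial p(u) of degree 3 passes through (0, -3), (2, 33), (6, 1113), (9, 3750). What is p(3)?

Using the Lagrange interpolation formula with nodes 0, 2, 6, 9:
  L_0(u) = (u - 2)(u - 6)(u - 9) / -108
  L_1(u) = u(u - 6)(u - 9) / 56
  L_2(u) = u(u - 2)(u - 9) / -72
  L_3(u) = u(u - 2)(u - 6) / 189
Then p(u) = -3·L_0(u) + 33·L_1(u) + 1113·L_2(u) + 3750·L_3(u).
Expanding and collecting terms gives p(u) = 5u^3 + 2u^2 - 6u - 3.
Evaluating at u = 3: p(3) = 132.

132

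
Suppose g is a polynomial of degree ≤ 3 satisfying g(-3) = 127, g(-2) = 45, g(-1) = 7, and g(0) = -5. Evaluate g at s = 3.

Forward differences of the values at s = -3, -2, -1, 0:
  g  : 127  45  7  -5
  Δ  : -82  -38  -12
  Δ^2: 44  26
  Δ^3: -18
The third differences are constant, confirming degree 3.
Interpolating (Newton forward form) and evaluating at s = 3 gives g(3) = -65.

-65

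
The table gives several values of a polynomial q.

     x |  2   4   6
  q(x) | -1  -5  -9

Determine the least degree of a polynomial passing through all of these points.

1

Forward differences of the values at x = 2, 4, 6:
  q  : -1  -5  -9
  Δ  : -4  -4
  Δ^2: 0
The first differences are constant (-4) and nonzero, while all higher differences vanish, so the minimal degree is 1.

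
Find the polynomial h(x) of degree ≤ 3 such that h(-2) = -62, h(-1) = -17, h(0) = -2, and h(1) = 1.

h(x) = 3x^3 - 6x^2 + 6x - 2

Write h(x) = ax^3 + bx^2 + cx + d. Substituting each data point gives a linear system:
  -8a + 4b - 2c + d = -62
  -a + b - c + d = -17
  d = -2
  a + b + c + d = 1
Solving the system yields a = 3, b = -6, c = 6, d = -2.
So h(x) = 3x^3 - 6x^2 + 6x - 2.
Check: h(-1) = -17. ✓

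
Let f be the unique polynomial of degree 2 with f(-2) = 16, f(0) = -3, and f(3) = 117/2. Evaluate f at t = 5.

319/2

Using the Lagrange interpolation formula with nodes -2, 0, 3:
  L_0(t) = t(t - 3) / 10
  L_1(t) = (t + 2)(t - 3) / -6
  L_2(t) = (t + 2)t / 15
Then f(t) = 16·L_0(t) - 3·L_1(t) + 117/2·L_2(t).
Expanding and collecting terms gives f(t) = 6t^2 + (5/2)t - 3.
Evaluating at t = 5: f(5) = 319/2.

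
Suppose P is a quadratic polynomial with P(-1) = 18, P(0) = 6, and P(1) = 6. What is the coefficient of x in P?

Write P(x) = ax^2 + bx + c. Substituting each data point gives a linear system:
  a - b + c = 18
  c = 6
  a + b + c = 6
Solving the system yields a = 6, b = -6, c = 6.
So P(x) = 6x^2 - 6x + 6.
The coefficient of x is -6.

-6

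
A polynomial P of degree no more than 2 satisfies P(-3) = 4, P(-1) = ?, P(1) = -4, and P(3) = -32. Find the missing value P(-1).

8

The 3 known points determine the degree-2 polynomial uniquely.
Write P(s) = as^2 + bs + c. Substituting each data point gives a linear system:
  9a - 3b + c = 4
  a + b + c = -4
  9a + 3b + c = -32
Solving the system yields a = -2, b = -6, c = 4.
So P(s) = -2s^2 - 6s + 4.
Then P(-1) = 8.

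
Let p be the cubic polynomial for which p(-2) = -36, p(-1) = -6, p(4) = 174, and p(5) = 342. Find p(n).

p(n) = 3n^3 - 2n^2 + 3n + 2

Using the Lagrange interpolation formula with nodes -2, -1, 4, 5:
  L_0(n) = (n + 1)(n - 4)(n - 5) / -42
  L_1(n) = (n + 2)(n - 4)(n - 5) / 30
  L_2(n) = (n + 2)(n + 1)(n - 5) / -30
  L_3(n) = (n + 2)(n + 1)(n - 4) / 42
Then p(n) = -36·L_0(n) - 6·L_1(n) + 174·L_2(n) + 342·L_3(n).
Expanding and collecting terms gives p(n) = 3n^3 - 2n^2 + 3n + 2.
Check: p(-1) = -6. ✓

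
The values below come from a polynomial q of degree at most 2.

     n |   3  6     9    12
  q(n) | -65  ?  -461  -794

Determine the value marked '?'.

-218

The 3 known points determine the degree-2 polynomial uniquely.
Write q(n) = an^2 + bn + c. Substituting each data point gives a linear system:
  9a + 3b + c = -65
  81a + 9b + c = -461
  144a + 12b + c = -794
Solving the system yields a = -5, b = -6, c = -2.
So q(n) = -5n^2 - 6n - 2.
Then q(6) = -218.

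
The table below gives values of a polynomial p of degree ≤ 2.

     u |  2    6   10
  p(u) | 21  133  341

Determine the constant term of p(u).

Write p(u) = au^2 + bu + c. Substituting each data point gives a linear system:
  4a + 2b + c = 21
  36a + 6b + c = 133
  100a + 10b + c = 341
Solving the system yields a = 3, b = 4, c = 1.
So p(u) = 3u^2 + 4u + 1.
The constant term is 1.

1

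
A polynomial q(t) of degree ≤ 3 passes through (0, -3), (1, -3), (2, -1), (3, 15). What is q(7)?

Using the Lagrange interpolation formula with nodes 0, 1, 2, 3:
  L_0(t) = (t - 1)(t - 2)(t - 3) / -6
  L_1(t) = t(t - 2)(t - 3) / 2
  L_2(t) = t(t - 1)(t - 3) / -2
  L_3(t) = t(t - 1)(t - 2) / 6
Then q(t) = -3·L_0(t) - 3·L_1(t) - 1·L_2(t) + 15·L_3(t).
Expanding and collecting terms gives q(t) = 2t^3 - 5t^2 + 3t - 3.
Evaluating at t = 7: q(7) = 459.

459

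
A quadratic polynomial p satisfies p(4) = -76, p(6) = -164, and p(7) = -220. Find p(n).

p(n) = -4n^2 - 4n + 4

Write p(n) = an^2 + bn + c. Substituting each data point gives a linear system:
  16a + 4b + c = -76
  36a + 6b + c = -164
  49a + 7b + c = -220
Solving the system yields a = -4, b = -4, c = 4.
So p(n) = -4n^2 - 4n + 4.
Check: p(6) = -164. ✓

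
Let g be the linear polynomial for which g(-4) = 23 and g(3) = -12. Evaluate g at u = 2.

-7

Write g(u) = au + b. Substituting each data point gives a linear system:
  -4a + b = 23
  3a + b = -12
Solving the system yields a = -5, b = 3.
So g(u) = -5u + 3.
Then g(2) = -7.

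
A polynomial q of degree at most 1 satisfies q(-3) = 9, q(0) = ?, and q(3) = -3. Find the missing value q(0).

The 2 known points determine the degree-1 polynomial uniquely.
Write q(n) = an + b. Substituting each data point gives a linear system:
  -3a + b = 9
  3a + b = -3
Solving the system yields a = -2, b = 3.
So q(n) = -2n + 3.
Then q(0) = 3.

3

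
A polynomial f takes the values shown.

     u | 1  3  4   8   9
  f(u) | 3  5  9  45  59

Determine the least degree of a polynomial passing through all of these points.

2

Divided differences on the nodes 1, 3, 4, 8, 9:
  order 0: 3  5  9  45  59
  order 1: 1  4  9  14
  order 2: 1  1  1
  order 3: 0  0
  order 4: 0
The order-2 divided differences are all 1 (nonzero) and every higher order vanishes, so the data lies on a polynomial of degree exactly 2.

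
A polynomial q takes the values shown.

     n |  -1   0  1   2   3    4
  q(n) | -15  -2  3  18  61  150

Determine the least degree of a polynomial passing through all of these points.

Forward differences of the values at n = -1, 0, 1, 2, 3, 4:
  q  : -15  -2  3  18  61  150
  Δ  : 13  5  15  43  89
  Δ^2: -8  10  28  46
  Δ^3: 18  18  18
  Δ^4: 0  0
  Δ^5: 0
The third differences are constant (18) and nonzero, while all higher differences vanish, so the minimal degree is 3.

3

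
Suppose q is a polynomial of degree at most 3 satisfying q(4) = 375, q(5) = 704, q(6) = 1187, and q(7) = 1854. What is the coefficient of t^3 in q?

5

Write q(t) = at^3 + bt^2 + ct + d. Substituting each data point gives a linear system:
  64a + 16b + 4c + d = 375
  125a + 25b + 5c + d = 704
  216a + 36b + 6c + d = 1187
  343a + 49b + 7c + d = 1854
Solving the system yields a = 5, b = 2, c = 6, d = -1.
So q(t) = 5t^3 + 2t^2 + 6t - 1.
The leading coefficient is 5.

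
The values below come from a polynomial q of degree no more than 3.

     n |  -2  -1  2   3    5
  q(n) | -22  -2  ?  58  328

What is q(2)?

10

The 4 known points determine the degree-3 polynomial uniquely.
Write q(n) = an^3 + bn^2 + cn + d. Substituting each data point gives a linear system:
  -8a + 4b - 2c + d = -22
  -a + b - c + d = -2
  27a + 9b + 3c + d = 58
  125a + 25b + 5c + d = 328
Solving the system yields a = 3, b = -1, c = -4, d = -2.
So q(n) = 3n³ - n² - 4n - 2.
Then q(2) = 10.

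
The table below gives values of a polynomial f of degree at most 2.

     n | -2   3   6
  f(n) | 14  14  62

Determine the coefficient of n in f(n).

-2

Write f(n) = an^2 + bn + c. Substituting each data point gives a linear system:
  4a - 2b + c = 14
  9a + 3b + c = 14
  36a + 6b + c = 62
Solving the system yields a = 2, b = -2, c = 2.
So f(n) = 2n^2 - 2n + 2.
The coefficient of n is -2.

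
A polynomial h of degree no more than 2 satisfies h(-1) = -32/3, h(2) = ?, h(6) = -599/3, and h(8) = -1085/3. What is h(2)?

The 3 known points determine the degree-2 polynomial uniquely.
Write h(x) = ax^2 + bx + c. Substituting each data point gives a linear system:
  a - b + c = -32/3
  36a + 6b + c = -599/3
  64a + 8b + c = -1085/3
Solving the system yields a = -6, b = 3, c = -5/3.
So h(x) = -6x² + 3x - 5/3.
Then h(2) = -59/3.

-59/3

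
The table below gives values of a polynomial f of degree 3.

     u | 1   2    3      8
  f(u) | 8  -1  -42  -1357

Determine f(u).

f(u) = -3u^3 + 2u^2 + 6u + 3

Write f(u) = au^3 + bu^2 + cu + d. Substituting each data point gives a linear system:
  a + b + c + d = 8
  8a + 4b + 2c + d = -1
  27a + 9b + 3c + d = -42
  512a + 64b + 8c + d = -1357
Solving the system yields a = -3, b = 2, c = 6, d = 3.
So f(u) = -3u^3 + 2u^2 + 6u + 3.
Check: f(8) = -1357. ✓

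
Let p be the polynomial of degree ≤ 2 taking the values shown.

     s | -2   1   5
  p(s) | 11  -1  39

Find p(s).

p(s) = 2s^2 - 2s - 1

Write p(s) = as^2 + bs + c. Substituting each data point gives a linear system:
  4a - 2b + c = 11
  a + b + c = -1
  25a + 5b + c = 39
Solving the system yields a = 2, b = -2, c = -1.
So p(s) = 2s² - 2s - 1.
Check: p(1) = -1. ✓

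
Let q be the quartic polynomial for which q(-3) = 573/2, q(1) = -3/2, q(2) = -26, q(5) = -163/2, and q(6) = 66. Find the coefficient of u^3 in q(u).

Write q(u) = au^4 + bu^3 + cu^2 + du + e. Substituting each data point gives a linear system:
  81a - 27b + 9c - 3d + e = 573/2
  a + b + c + d + e = -3/2
  16a + 8b + 4c + 2d + e = -26
  625a + 125b + 25c + 5d + e = -163/2
  1296a + 216b + 36c + 6d + e = 66
Solving the system yields a = 1, b = -6, c = 5/2, d = -5, e = 6.
So q(u) = u⁴ - 6u³ + (5/2)u² - 5u + 6.
The coefficient of u^3 is -6.

-6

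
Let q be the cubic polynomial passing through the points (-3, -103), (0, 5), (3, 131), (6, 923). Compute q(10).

Using the Lagrange interpolation formula with nodes -3, 0, 3, 6:
  L_0(u) = u(u - 3)(u - 6) / -162
  L_1(u) = (u + 3)(u - 3)(u - 6) / 54
  L_2(u) = (u + 3)u(u - 6) / -54
  L_3(u) = (u + 3)u(u - 3) / 162
Then q(u) = -103·L_0(u) + 5·L_1(u) + 131·L_2(u) + 923·L_3(u).
Expanding and collecting terms gives q(u) = 4u³ + u² + 3u + 5.
Evaluating at u = 10: q(10) = 4135.

4135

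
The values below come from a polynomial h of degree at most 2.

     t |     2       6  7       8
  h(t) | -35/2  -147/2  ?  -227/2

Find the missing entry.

-185/2

The 3 known points determine the degree-2 polynomial uniquely.
Write h(t) = at^2 + bt + c. Substituting each data point gives a linear system:
  4a + 2b + c = -35/2
  36a + 6b + c = -147/2
  64a + 8b + c = -227/2
Solving the system yields a = -1, b = -6, c = -3/2.
So h(t) = -t² - 6t - 3/2.
Then h(7) = -185/2.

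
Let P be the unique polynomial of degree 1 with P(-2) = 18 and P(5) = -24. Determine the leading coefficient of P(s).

-6

Write P(s) = as + b. Substituting each data point gives a linear system:
  -2a + b = 18
  5a + b = -24
Solving the system yields a = -6, b = 6.
So P(s) = -6s + 6.
The leading coefficient is -6.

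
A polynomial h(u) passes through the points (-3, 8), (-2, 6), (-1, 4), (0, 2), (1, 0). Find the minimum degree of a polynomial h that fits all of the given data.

1

Forward differences of the values at u = -3, -2, -1, 0, 1:
  h  : 8  6  4  2  0
  Δ  : -2  -2  -2  -2
  Δ^2: 0  0  0
  Δ^3: 0  0
  Δ^4: 0
The first differences are constant (-2) and nonzero, while all higher differences vanish, so the minimal degree is 1.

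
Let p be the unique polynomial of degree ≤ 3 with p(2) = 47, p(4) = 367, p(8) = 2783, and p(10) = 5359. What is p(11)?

7094

Write p(s) = as^3 + bs^2 + cs + d. Substituting each data point gives a linear system:
  8a + 4b + 2c + d = 47
  64a + 16b + 4c + d = 367
  512a + 64b + 8c + d = 2783
  1000a + 100b + 10c + d = 5359
Solving the system yields a = 5, b = 4, c = -4, d = -1.
So p(s) = 5s³ + 4s² - 4s - 1.
Then p(11) = 7094.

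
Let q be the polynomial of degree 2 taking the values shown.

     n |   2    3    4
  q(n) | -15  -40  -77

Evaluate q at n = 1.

-2

Using the Lagrange interpolation formula with nodes 2, 3, 4:
  L_0(n) = (n - 3)(n - 4) / 2
  L_1(n) = (n - 2)(n - 4) / -1
  L_2(n) = (n - 2)(n - 3) / 2
Then q(n) = -15·L_0(n) - 40·L_1(n) - 77·L_2(n).
Expanding and collecting terms gives q(n) = -6n^2 + 5n - 1.
Evaluating at n = 1: q(1) = -2.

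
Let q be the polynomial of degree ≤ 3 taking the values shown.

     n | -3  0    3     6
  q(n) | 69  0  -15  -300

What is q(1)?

Using the Lagrange interpolation formula with nodes -3, 0, 3, 6:
  L_0(n) = n(n - 3)(n - 6) / -162
  L_1(n) = (n + 3)(n - 3)(n - 6) / 54
  L_2(n) = (n + 3)n(n - 6) / -54
  L_3(n) = (n + 3)n(n - 3) / 162
Then q(n) = 69·L_0(n) + 0·L_1(n) - 15·L_2(n) - 300·L_3(n).
Expanding and collecting terms gives q(n) = -2n^3 + 3n^2 + 4n.
Evaluating at n = 1: q(1) = 5.

5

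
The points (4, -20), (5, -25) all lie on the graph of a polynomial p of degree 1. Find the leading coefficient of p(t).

-5

Write p(t) = at + b. Substituting each data point gives a linear system:
  4a + b = -20
  5a + b = -25
Solving the system yields a = -5, b = 0.
So p(t) = -5t.
The leading coefficient is -5.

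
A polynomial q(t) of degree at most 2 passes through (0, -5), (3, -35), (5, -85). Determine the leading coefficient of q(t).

Write q(t) = at^2 + bt + c. Substituting each data point gives a linear system:
  c = -5
  9a + 3b + c = -35
  25a + 5b + c = -85
Solving the system yields a = -3, b = -1, c = -5.
So q(t) = -3t² - t - 5.
The leading coefficient is -3.

-3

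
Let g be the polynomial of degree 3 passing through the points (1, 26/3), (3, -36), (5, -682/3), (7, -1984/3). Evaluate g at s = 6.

Using the Lagrange interpolation formula with nodes 1, 3, 5, 7:
  L_0(s) = (s - 3)(s - 5)(s - 7) / -48
  L_1(s) = (s - 1)(s - 5)(s - 7) / 16
  L_2(s) = (s - 1)(s - 3)(s - 7) / -16
  L_3(s) = (s - 1)(s - 3)(s - 5) / 48
Then g(s) = 26/3·L_0(s) - 36·L_1(s) - 682/3·L_2(s) - 1984/3·L_3(s).
Expanding and collecting terms gives g(s) = -2s³ - (1/3)s² + 5s + 6.
Evaluating at s = 6: g(6) = -408.

-408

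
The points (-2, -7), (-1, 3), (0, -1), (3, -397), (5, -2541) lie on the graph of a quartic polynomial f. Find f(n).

f(n) = -3n^4 - 5n^3 - n^2 - 3n - 1

Using the Lagrange interpolation formula with nodes -2, -1, 0, 3, 5:
  L_0(n) = (n + 1)n(n - 3)(n - 5) / 70
  L_1(n) = (n + 2)n(n - 3)(n - 5) / -24
  L_2(n) = (n + 2)(n + 1)(n - 3)(n - 5) / 30
  L_3(n) = (n + 2)(n + 1)n(n - 5) / -120
  L_4(n) = (n + 2)(n + 1)n(n - 3) / 420
Then f(n) = -7·L_0(n) + 3·L_1(n) - 1·L_2(n) - 397·L_3(n) - 2541·L_4(n).
Expanding and collecting terms gives f(n) = -3n^4 - 5n^3 - n^2 - 3n - 1.
Check: f(3) = -397. ✓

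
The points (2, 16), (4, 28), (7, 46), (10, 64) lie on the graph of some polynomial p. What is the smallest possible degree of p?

1

Divided differences on the nodes 2, 4, 7, 10:
  order 0: 16  28  46  64
  order 1: 6  6  6
  order 2: 0  0
  order 3: 0
The order-1 divided differences are all 6 (nonzero) and every higher order vanishes, so the data lies on a polynomial of degree exactly 1.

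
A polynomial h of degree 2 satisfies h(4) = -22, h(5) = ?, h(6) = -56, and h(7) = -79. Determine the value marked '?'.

-37

On equispaced nodes a degree-2 polynomial has vanishing third forward difference, so
  - h(4) + 3·h(5) - 3·h(6) + h(7) = 0.
Substituting the known values and solving for h(5):
  3·h(5) = -111
  h(5) = -37.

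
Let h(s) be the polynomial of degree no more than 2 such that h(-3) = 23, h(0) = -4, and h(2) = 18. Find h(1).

Write h(s) = as^2 + bs + c. Substituting each data point gives a linear system:
  9a - 3b + c = 23
  c = -4
  4a + 2b + c = 18
Solving the system yields a = 4, b = 3, c = -4.
So h(s) = 4s^2 + 3s - 4.
Then h(1) = 3.

3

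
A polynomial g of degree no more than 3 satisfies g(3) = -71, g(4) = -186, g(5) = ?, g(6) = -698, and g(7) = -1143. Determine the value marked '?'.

On equispaced nodes a degree-3 polynomial has vanishing fourth forward difference, so
  g(3) - 4·g(4) + 6·g(5) - 4·g(6) + g(7) = 0.
Substituting the known values and solving for g(5):
  6·g(5) = -2322
  g(5) = -387.

-387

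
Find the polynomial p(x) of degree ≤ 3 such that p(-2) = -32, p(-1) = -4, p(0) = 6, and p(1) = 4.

Write p(x) = ax^3 + bx^2 + cx + d. Substituting each data point gives a linear system:
  -8a + 4b - 2c + d = -32
  -a + b - c + d = -4
  d = 6
  a + b + c + d = 4
Solving the system yields a = 1, b = -6, c = 3, d = 6.
So p(x) = x³ - 6x² + 3x + 6.
Check: p(0) = 6. ✓

p(x) = x^3 - 6x^2 + 3x + 6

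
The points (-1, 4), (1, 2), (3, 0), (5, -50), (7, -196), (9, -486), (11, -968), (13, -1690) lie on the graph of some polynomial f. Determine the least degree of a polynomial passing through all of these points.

3

Forward differences of the values at u = -1, 1, 3, 5, 7, 9, 11, 13:
  f  : 4  2  0  -50  -196  -486  -968  -1690
  Δ  : -2  -2  -50  -146  -290  -482  -722
  Δ^2: 0  -48  -96  -144  -192  -240
  Δ^3: -48  -48  -48  -48  -48
  Δ^4: 0  0  0  0
  Δ^5: 0  0  0
  Δ^6: 0  0
  Δ^7: 0
The third differences are constant (-48) and nonzero, while all higher differences vanish, so the minimal degree is 3.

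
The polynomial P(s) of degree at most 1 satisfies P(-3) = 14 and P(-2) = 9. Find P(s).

P(s) = -5s - 1

Write P(s) = as + b. Substituting each data point gives a linear system:
  -3a + b = 14
  -2a + b = 9
Solving the system yields a = -5, b = -1.
So P(s) = -5s - 1.
Check: P(-2) = 9. ✓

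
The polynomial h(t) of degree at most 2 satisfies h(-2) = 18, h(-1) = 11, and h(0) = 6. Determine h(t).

Write h(t) = at^2 + bt + c. Substituting each data point gives a linear system:
  4a - 2b + c = 18
  a - b + c = 11
  c = 6
Solving the system yields a = 1, b = -4, c = 6.
So h(t) = t^2 - 4t + 6.
Check: h(-1) = 11. ✓

h(t) = t^2 - 4t + 6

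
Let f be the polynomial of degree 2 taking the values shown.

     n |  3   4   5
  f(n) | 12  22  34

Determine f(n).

Write f(n) = an^2 + bn + c. Substituting each data point gives a linear system:
  9a + 3b + c = 12
  16a + 4b + c = 22
  25a + 5b + c = 34
Solving the system yields a = 1, b = 3, c = -6.
So f(n) = n^2 + 3n - 6.
Check: f(3) = 12. ✓

f(n) = n^2 + 3n - 6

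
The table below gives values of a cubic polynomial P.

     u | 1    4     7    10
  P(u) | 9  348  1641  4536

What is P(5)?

641

Write P(u) = au^3 + bu^2 + cu + d. Substituting each data point gives a linear system:
  a + b + c + d = 9
  64a + 16b + 4c + d = 348
  343a + 49b + 7c + d = 1641
  1000a + 100b + 10c + d = 4536
Solving the system yields a = 4, b = 5, c = 4, d = -4.
So P(u) = 4u³ + 5u² + 4u - 4.
Then P(5) = 641.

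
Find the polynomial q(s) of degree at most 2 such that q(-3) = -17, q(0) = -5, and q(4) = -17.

q(s) = -s^2 + s - 5

Write q(s) = as^2 + bs + c. Substituting each data point gives a linear system:
  9a - 3b + c = -17
  c = -5
  16a + 4b + c = -17
Solving the system yields a = -1, b = 1, c = -5.
So q(s) = -s² + s - 5.
Check: q(4) = -17. ✓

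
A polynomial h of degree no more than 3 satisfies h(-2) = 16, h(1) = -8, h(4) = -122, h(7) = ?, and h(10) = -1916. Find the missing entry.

On equispaced nodes a degree-3 polynomial has vanishing fourth forward difference, so
  h(-2) - 4·h(1) + 6·h(4) - 4·h(7) + h(10) = 0.
Substituting the known values and solving for h(7):
  -4·h(7) = 2600
  h(7) = -650.

-650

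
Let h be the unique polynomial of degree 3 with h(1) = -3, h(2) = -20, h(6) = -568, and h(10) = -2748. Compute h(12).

Write h(n) = an^3 + bn^2 + cn + d. Substituting each data point gives a linear system:
  a + b + c + d = -3
  8a + 4b + 2c + d = -20
  216a + 36b + 6c + d = -568
  1000a + 100b + 10c + d = -2748
Solving the system yields a = -3, b = 3, c = -5, d = 2.
So h(n) = -3n^3 + 3n^2 - 5n + 2.
Then h(12) = -4810.

-4810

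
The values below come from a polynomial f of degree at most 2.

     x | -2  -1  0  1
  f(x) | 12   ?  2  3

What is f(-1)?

On equispaced nodes a degree-2 polynomial has vanishing third forward difference, so
  - f(-2) + 3·f(-1) - 3·f(0) + f(1) = 0.
Substituting the known values and solving for f(-1):
  3·f(-1) = 15
  f(-1) = 5.

5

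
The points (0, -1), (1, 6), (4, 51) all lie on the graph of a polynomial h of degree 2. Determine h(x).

h(x) = 2x^2 + 5x - 1

Using the Lagrange interpolation formula with nodes 0, 1, 4:
  L_0(x) = (x - 1)(x - 4) / 4
  L_1(x) = x(x - 4) / -3
  L_2(x) = x(x - 1) / 12
Then h(x) = -1·L_0(x) + 6·L_1(x) + 51·L_2(x).
Expanding and collecting terms gives h(x) = 2x² + 5x - 1.
Check: h(0) = -1. ✓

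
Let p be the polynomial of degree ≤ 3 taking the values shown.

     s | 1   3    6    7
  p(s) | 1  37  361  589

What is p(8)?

Write p(s) = as^3 + bs^2 + cs + d. Substituting each data point gives a linear system:
  a + b + c + d = 1
  27a + 9b + 3c + d = 37
  216a + 36b + 6c + d = 361
  343a + 49b + 7c + d = 589
Solving the system yields a = 2, b = -2, c = 0, d = 1.
So p(s) = 2s^3 - 2s^2 + 1.
Then p(8) = 897.

897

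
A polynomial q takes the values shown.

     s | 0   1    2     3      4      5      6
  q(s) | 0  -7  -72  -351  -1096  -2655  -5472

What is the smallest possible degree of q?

Forward differences of the values at s = 0, 1, 2, 3, 4, 5, 6:
  q  : 0  -7  -72  -351  -1096  -2655  -5472
  Δ  : -7  -65  -279  -745  -1559  -2817
  Δ^2: -58  -214  -466  -814  -1258
  Δ^3: -156  -252  -348  -444
  Δ^4: -96  -96  -96
  Δ^5: 0  0
  Δ^6: 0
The fourth differences are constant (-96) and nonzero, while all higher differences vanish, so the minimal degree is 4.

4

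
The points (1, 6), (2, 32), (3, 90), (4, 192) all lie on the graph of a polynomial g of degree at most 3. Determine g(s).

g(s) = 2s^3 + 4s^2

Using the Lagrange interpolation formula with nodes 1, 2, 3, 4:
  L_0(s) = (s - 2)(s - 3)(s - 4) / -6
  L_1(s) = (s - 1)(s - 3)(s - 4) / 2
  L_2(s) = (s - 1)(s - 2)(s - 4) / -2
  L_3(s) = (s - 1)(s - 2)(s - 3) / 6
Then g(s) = 6·L_0(s) + 32·L_1(s) + 90·L_2(s) + 192·L_3(s).
Expanding and collecting terms gives g(s) = 2s^3 + 4s^2.
Check: g(2) = 32. ✓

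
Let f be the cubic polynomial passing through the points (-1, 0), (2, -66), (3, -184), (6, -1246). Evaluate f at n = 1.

Write f(n) = an^3 + bn^2 + cn + d. Substituting each data point gives a linear system:
  -a + b - c + d = 0
  8a + 4b + 2c + d = -66
  27a + 9b + 3c + d = -184
  216a + 36b + 6c + d = -1246
Solving the system yields a = -5, b = -4, c = -3, d = -4.
So f(n) = -5n^3 - 4n^2 - 3n - 4.
Then f(1) = -16.

-16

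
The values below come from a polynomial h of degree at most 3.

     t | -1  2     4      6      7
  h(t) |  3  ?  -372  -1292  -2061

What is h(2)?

The 4 known points determine the degree-3 polynomial uniquely.
Write h(t) = at^3 + bt^2 + ct + d. Substituting each data point gives a linear system:
  -a + b - c + d = 3
  64a + 16b + 4c + d = -372
  216a + 36b + 6c + d = -1292
  343a + 49b + 7c + d = -2061
Solving the system yields a = -6, b = -1, c = 6, d = 4.
So h(t) = -6t³ - t² + 6t + 4.
Then h(2) = -36.

-36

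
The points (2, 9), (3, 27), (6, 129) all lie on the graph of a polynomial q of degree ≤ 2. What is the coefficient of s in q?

-2

Write q(s) = as^2 + bs + c. Substituting each data point gives a linear system:
  4a + 2b + c = 9
  9a + 3b + c = 27
  36a + 6b + c = 129
Solving the system yields a = 4, b = -2, c = -3.
So q(s) = 4s² - 2s - 3.
The coefficient of s is -2.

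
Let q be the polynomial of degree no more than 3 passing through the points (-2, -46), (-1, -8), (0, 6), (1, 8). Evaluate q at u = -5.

Using the Lagrange interpolation formula with nodes -2, -1, 0, 1:
  L_0(u) = (u + 1)u(u - 1) / -6
  L_1(u) = (u + 2)u(u - 1) / 2
  L_2(u) = (u + 2)(u + 1)(u - 1) / -2
  L_3(u) = (u + 2)(u + 1)u / 6
Then q(u) = -46·L_0(u) - 8·L_1(u) + 6·L_2(u) + 8·L_3(u).
Expanding and collecting terms gives q(u) = 2u³ - 6u² + 6u + 6.
Evaluating at u = -5: q(-5) = -424.

-424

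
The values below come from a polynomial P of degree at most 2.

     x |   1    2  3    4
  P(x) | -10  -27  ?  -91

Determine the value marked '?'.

-54

The 3 known points determine the degree-2 polynomial uniquely.
Write P(x) = ax^2 + bx + c. Substituting each data point gives a linear system:
  a + b + c = -10
  4a + 2b + c = -27
  16a + 4b + c = -91
Solving the system yields a = -5, b = -2, c = -3.
So P(x) = -5x² - 2x - 3.
Then P(3) = -54.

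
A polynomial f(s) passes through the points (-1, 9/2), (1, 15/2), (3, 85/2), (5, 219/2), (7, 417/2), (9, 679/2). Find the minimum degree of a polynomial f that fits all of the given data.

Forward differences of the values at s = -1, 1, 3, 5, 7, 9:
  f  : 9/2  15/2  85/2  219/2  417/2  679/2
  Δ  : 3  35  67  99  131
  Δ^2: 32  32  32  32
  Δ^3: 0  0  0
  Δ^4: 0  0
  Δ^5: 0
The second differences are constant (32) and nonzero, while all higher differences vanish, so the minimal degree is 2.

2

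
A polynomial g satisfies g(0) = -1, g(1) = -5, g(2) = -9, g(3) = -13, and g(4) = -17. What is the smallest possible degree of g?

Forward differences of the values at u = 0, 1, 2, 3, 4:
  g  : -1  -5  -9  -13  -17
  Δ  : -4  -4  -4  -4
  Δ^2: 0  0  0
  Δ^3: 0  0
  Δ^4: 0
The first differences are constant (-4) and nonzero, while all higher differences vanish, so the minimal degree is 1.

1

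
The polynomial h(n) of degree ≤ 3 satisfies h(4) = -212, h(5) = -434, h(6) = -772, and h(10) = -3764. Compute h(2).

-20

Write h(n) = an^3 + bn^2 + cn + d. Substituting each data point gives a linear system:
  64a + 16b + 4c + d = -212
  125a + 25b + 5c + d = -434
  216a + 36b + 6c + d = -772
  1000a + 100b + 10c + d = -3764
Solving the system yields a = -4, b = 2, c = 4, d = -4.
So h(n) = -4n³ + 2n² + 4n - 4.
Then h(2) = -20.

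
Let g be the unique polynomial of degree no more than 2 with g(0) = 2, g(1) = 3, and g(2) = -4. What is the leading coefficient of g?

Write g(x) = ax^2 + bx + c. Substituting each data point gives a linear system:
  c = 2
  a + b + c = 3
  4a + 2b + c = -4
Solving the system yields a = -4, b = 5, c = 2.
So g(x) = -4x^2 + 5x + 2.
The leading coefficient is -4.

-4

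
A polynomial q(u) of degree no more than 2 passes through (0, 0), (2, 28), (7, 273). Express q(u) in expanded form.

q(u) = 5u^2 + 4u

Write q(u) = au^2 + bu + c. Substituting each data point gives a linear system:
  c = 0
  4a + 2b + c = 28
  49a + 7b + c = 273
Solving the system yields a = 5, b = 4, c = 0.
So q(u) = 5u^2 + 4u.
Check: q(0) = 0. ✓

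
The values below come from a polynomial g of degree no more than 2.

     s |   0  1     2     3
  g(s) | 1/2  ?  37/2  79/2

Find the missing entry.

The 3 known points determine the degree-2 polynomial uniquely.
Write g(s) = as^2 + bs + c. Substituting each data point gives a linear system:
  c = 1/2
  4a + 2b + c = 37/2
  9a + 3b + c = 79/2
Solving the system yields a = 4, b = 1, c = 1/2.
So g(s) = 4s^2 + s + 1/2.
Then g(1) = 11/2.

11/2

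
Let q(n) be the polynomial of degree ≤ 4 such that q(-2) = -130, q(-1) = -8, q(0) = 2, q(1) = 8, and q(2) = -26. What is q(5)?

-2888

Using the Lagrange interpolation formula with nodes -2, -1, 0, 1, 2:
  L_0(n) = (n + 1)n(n - 1)(n - 2) / 24
  L_1(n) = (n + 2)n(n - 1)(n - 2) / -6
  L_2(n) = (n + 2)(n + 1)(n - 1)(n - 2) / 4
  L_3(n) = (n + 2)(n + 1)n(n - 2) / -6
  L_4(n) = (n + 2)(n + 1)n(n - 1) / 24
Then q(n) = -130·L_0(n) - 8·L_1(n) + 2·L_2(n) + 8·L_3(n) - 26·L_4(n).
Expanding and collecting terms gives q(n) = -6n⁴ + 6n³ + 4n² + 2n + 2.
Evaluating at n = 5: q(5) = -2888.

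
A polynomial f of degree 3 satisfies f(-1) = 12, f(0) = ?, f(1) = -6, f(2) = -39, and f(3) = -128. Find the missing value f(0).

The 4 known points determine the degree-3 polynomial uniquely.
Write f(x) = ax^3 + bx^2 + cx + d. Substituting each data point gives a linear system:
  -a + b - c + d = 12
  a + b + c + d = -6
  8a + 4b + 2c + d = -39
  27a + 9b + 3c + d = -128
Solving the system yields a = -5, b = 2, c = -4, d = 1.
So f(x) = -5x^3 + 2x^2 - 4x + 1.
Then f(0) = 1.

1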